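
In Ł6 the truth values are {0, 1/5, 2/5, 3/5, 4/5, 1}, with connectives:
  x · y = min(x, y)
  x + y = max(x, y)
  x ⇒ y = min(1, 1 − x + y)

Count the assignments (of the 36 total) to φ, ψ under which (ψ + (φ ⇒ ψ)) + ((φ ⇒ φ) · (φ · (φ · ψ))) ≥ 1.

21

value 1: 21 assignments (counts)
value 4/5: 5 assignments
value 3/5: 4 assignments
value 2/5: 3 assignments
value 1/5: 2 assignments
value 0: 1 assignment
So 21 of the 36 assignments meet the threshold.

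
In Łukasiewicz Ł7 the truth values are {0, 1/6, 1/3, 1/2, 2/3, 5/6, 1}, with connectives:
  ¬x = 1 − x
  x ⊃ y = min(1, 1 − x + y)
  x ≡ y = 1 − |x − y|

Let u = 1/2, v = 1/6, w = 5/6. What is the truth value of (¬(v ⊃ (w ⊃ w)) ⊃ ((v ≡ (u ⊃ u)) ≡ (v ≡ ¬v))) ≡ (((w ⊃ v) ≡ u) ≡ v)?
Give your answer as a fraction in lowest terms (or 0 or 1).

1/3

w ⊃ w = 5/6 ⊃ 5/6 = 1
v ⊃ (w ⊃ w) = 1/6 ⊃ 1 = 1
¬(v ⊃ (w ⊃ w)) = ¬1 = 0
u ⊃ u = 1/2 ⊃ 1/2 = 1
v ≡ (u ⊃ u) = 1/6 ≡ 1 = 1/6
¬v = ¬1/6 = 5/6
v ≡ ¬v = 1/6 ≡ 5/6 = 1/3
(v ≡ (u ⊃ u)) ≡ (v ≡ ¬v) = 1/6 ≡ 1/3 = 5/6
¬(v ⊃ (w ⊃ w)) ⊃ ((v ≡ (u ⊃ u)) ≡ (v ≡ ¬v)) = 0 ⊃ 5/6 = 1
w ⊃ v = 5/6 ⊃ 1/6 = 1/3
(w ⊃ v) ≡ u = 1/3 ≡ 1/2 = 5/6
((w ⊃ v) ≡ u) ≡ v = 5/6 ≡ 1/6 = 1/3
(¬(v ⊃ (w ⊃ w)) ⊃ ((v ≡ (u ⊃ u)) ≡ (v ≡ ¬v))) ≡ (((w ⊃ v) ≡ u) ≡ v) = 1 ≡ 1/3 = 1/3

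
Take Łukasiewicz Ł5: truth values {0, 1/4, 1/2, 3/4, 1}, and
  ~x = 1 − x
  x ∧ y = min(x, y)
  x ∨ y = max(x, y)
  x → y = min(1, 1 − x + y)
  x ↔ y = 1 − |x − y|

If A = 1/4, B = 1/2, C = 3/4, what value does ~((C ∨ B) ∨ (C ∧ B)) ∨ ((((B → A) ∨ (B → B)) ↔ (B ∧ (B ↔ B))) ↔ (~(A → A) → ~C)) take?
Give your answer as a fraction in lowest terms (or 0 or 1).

1/2

C ∨ B = 3/4 ∨ 1/2 = 3/4
C ∧ B = 3/4 ∧ 1/2 = 1/2
(C ∨ B) ∨ (C ∧ B) = 3/4 ∨ 1/2 = 3/4
~((C ∨ B) ∨ (C ∧ B)) = ~3/4 = 1/4
B → A = 1/2 → 1/4 = 3/4
B → B = 1/2 → 1/2 = 1
(B → A) ∨ (B → B) = 3/4 ∨ 1 = 1
B ↔ B = 1/2 ↔ 1/2 = 1
B ∧ (B ↔ B) = 1/2 ∧ 1 = 1/2
((B → A) ∨ (B → B)) ↔ (B ∧ (B ↔ B)) = 1 ↔ 1/2 = 1/2
A → A = 1/4 → 1/4 = 1
~(A → A) = ~1 = 0
~C = ~3/4 = 1/4
~(A → A) → ~C = 0 → 1/4 = 1
(((B → A) ∨ (B → B)) ↔ (B ∧ (B ↔ B))) ↔ (~(A → A) → ~C) = 1/2 ↔ 1 = 1/2
~((C ∨ B) ∨ (C ∧ B)) ∨ ((((B → A) ∨ (B → B)) ↔ (B ∧ (B ↔ B))) ↔ (~(A → A) → ~C)) = 1/4 ∨ 1/2 = 1/2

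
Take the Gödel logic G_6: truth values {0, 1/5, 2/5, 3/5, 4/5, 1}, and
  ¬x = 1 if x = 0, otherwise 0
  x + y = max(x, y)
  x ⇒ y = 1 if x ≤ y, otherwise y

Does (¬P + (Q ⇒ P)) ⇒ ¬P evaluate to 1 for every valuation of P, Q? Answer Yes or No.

No

Counterexample: take P = 1/5, Q = 0.
¬P = ¬1/5 = 0
Q ⇒ P = 0 ⇒ 1/5 = 1
¬P + (Q ⇒ P) = 0 + 1 = 1
(¬P + (Q ⇒ P)) ⇒ ¬P = 1 ⇒ 0 = 0
This gives 0 ≠ 1.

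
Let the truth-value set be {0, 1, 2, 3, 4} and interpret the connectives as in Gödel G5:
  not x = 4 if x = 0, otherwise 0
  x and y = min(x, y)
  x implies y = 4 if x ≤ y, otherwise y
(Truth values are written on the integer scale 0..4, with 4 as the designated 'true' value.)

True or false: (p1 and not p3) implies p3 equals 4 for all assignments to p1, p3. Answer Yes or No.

No

Counterexample: take p1 = 1, p3 = 0.
not p3 = not 0 = 4
p1 and not p3 = 1 and 4 = 1
(p1 and not p3) implies p3 = 1 implies 0 = 0
This gives 0 ≠ 4.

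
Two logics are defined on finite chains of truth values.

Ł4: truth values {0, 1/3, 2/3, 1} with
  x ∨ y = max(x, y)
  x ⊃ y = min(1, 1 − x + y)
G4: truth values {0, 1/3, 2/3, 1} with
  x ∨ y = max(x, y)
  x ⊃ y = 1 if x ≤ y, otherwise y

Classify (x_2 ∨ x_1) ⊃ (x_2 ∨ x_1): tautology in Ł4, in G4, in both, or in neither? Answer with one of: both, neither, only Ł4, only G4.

In Ł4: every assignment gives 1 — tautology.
In G4: every assignment gives 1 — tautology.

both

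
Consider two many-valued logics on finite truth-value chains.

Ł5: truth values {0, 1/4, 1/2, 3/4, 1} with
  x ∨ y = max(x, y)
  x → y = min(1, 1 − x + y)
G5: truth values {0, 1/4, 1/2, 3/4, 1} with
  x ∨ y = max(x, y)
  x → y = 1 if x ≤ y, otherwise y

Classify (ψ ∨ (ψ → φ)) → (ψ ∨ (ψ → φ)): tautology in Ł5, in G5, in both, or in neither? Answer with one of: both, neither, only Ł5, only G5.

both

In Ł5: every assignment gives 1 — tautology.
In G5: every assignment gives 1 — tautology.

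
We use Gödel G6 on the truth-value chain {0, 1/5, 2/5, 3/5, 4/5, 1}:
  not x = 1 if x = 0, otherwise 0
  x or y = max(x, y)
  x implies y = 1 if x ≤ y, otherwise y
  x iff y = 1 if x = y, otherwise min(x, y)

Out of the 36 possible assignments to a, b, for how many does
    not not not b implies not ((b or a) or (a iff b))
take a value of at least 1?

value 1: 30 assignments (counts)
value 0: 6 assignments
So 30 of the 36 assignments meet the threshold.

30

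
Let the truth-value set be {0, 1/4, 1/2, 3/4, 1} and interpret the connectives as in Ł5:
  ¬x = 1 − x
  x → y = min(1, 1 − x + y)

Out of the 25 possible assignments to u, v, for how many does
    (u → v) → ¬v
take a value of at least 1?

value 1: 9 assignments (counts)
value 3/4: 3 assignments
value 1/2: 4 assignments
value 1/4: 4 assignments
value 0: 5 assignments
So 9 of the 25 assignments meet the threshold.

9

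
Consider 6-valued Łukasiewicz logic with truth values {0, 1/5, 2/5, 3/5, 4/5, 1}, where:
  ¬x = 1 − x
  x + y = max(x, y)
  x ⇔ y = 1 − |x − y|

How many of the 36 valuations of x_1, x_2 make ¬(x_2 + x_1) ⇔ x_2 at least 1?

value 1: 3 assignments (counts)
value 4/5: 11 assignments
value 3/5: 4 assignments
value 2/5: 9 assignments
value 1/5: 2 assignments
value 0: 7 assignments
So 3 of the 36 assignments meet the threshold.

3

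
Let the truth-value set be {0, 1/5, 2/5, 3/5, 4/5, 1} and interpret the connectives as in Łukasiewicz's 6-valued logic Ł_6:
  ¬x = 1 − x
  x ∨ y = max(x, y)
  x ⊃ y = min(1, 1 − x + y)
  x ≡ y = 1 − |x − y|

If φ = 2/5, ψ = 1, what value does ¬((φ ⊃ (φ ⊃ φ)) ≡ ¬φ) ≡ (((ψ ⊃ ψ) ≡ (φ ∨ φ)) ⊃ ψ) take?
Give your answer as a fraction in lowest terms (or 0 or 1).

φ ⊃ φ = 2/5 ⊃ 2/5 = 1
φ ⊃ (φ ⊃ φ) = 2/5 ⊃ 1 = 1
¬φ = ¬2/5 = 3/5
(φ ⊃ (φ ⊃ φ)) ≡ ¬φ = 1 ≡ 3/5 = 3/5
¬((φ ⊃ (φ ⊃ φ)) ≡ ¬φ) = ¬3/5 = 2/5
ψ ⊃ ψ = 1 ⊃ 1 = 1
φ ∨ φ = 2/5 ∨ 2/5 = 2/5
(ψ ⊃ ψ) ≡ (φ ∨ φ) = 1 ≡ 2/5 = 2/5
((ψ ⊃ ψ) ≡ (φ ∨ φ)) ⊃ ψ = 2/5 ⊃ 1 = 1
¬((φ ⊃ (φ ⊃ φ)) ≡ ¬φ) ≡ (((ψ ⊃ ψ) ≡ (φ ∨ φ)) ⊃ ψ) = 2/5 ≡ 1 = 2/5

2/5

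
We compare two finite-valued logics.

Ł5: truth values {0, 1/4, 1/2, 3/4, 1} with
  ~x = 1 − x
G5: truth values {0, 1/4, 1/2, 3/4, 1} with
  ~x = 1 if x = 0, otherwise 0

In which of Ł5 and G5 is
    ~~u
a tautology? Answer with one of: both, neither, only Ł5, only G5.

In Ł5: at u = 0 the value is 0 — not a tautology.
In G5: at u = 0 the value is 0 — not a tautology.

neither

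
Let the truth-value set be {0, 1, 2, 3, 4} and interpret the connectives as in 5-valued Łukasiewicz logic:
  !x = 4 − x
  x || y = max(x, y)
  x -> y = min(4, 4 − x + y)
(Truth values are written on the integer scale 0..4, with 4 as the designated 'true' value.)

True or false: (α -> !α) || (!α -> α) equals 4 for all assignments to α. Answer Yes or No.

Yes

α = 0 ↦ 4
α = 1 ↦ 4
α = 2 ↦ 4
α = 3 ↦ 4
α = 4 ↦ 4
Every assignment gives a value ≥ 4.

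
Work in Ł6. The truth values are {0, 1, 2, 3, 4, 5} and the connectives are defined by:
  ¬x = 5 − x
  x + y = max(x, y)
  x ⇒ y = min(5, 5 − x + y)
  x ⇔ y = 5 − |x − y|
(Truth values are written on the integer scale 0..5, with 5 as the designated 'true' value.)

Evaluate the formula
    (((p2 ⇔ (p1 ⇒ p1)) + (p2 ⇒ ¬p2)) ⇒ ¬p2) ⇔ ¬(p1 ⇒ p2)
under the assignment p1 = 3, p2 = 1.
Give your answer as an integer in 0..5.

3

p1 ⇒ p1 = 3 ⇒ 3 = 5
p2 ⇔ (p1 ⇒ p1) = 1 ⇔ 5 = 1
¬p2 = ¬1 = 4
p2 ⇒ ¬p2 = 1 ⇒ 4 = 5
(p2 ⇔ (p1 ⇒ p1)) + (p2 ⇒ ¬p2) = 1 + 5 = 5
¬p2 = ¬1 = 4
((p2 ⇔ (p1 ⇒ p1)) + (p2 ⇒ ¬p2)) ⇒ ¬p2 = 5 ⇒ 4 = 4
p1 ⇒ p2 = 3 ⇒ 1 = 3
¬(p1 ⇒ p2) = ¬3 = 2
(((p2 ⇔ (p1 ⇒ p1)) + (p2 ⇒ ¬p2)) ⇒ ¬p2) ⇔ ¬(p1 ⇒ p2) = 4 ⇔ 2 = 3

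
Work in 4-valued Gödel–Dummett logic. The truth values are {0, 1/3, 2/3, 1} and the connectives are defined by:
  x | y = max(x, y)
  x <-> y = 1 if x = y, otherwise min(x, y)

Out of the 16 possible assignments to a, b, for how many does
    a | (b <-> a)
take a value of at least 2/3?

a = 0, b = 0 ↦ 1  ≥
a = 0, b = 1/3 ↦ 0  <
a = 0, b = 2/3 ↦ 0  <
a = 0, b = 1 ↦ 0  <
a = 1/3, b = 0 ↦ 1/3  <
a = 1/3, b = 1/3 ↦ 1  ≥
a = 1/3, b = 2/3 ↦ 1/3  <
a = 1/3, b = 1 ↦ 1/3  <
a = 2/3, b = 0 ↦ 2/3  ≥
a = 2/3, b = 1/3 ↦ 2/3  ≥
a = 2/3, b = 2/3 ↦ 1  ≥
a = 2/3, b = 1 ↦ 2/3  ≥
a = 1, b = 0 ↦ 1  ≥
a = 1, b = 1/3 ↦ 1  ≥
a = 1, b = 2/3 ↦ 1  ≥
a = 1, b = 1 ↦ 1  ≥
So 10 of the 16 assignments meet the threshold.

10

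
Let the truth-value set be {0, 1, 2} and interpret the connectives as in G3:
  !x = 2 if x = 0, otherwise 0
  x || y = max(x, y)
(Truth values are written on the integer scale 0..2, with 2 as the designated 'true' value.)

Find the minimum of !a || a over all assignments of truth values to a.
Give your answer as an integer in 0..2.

Take a = 1:
!a = !1 = 0
!a || a = 0 || 1 = 1
No assignment yields a value below 1, so this is the minimum.

1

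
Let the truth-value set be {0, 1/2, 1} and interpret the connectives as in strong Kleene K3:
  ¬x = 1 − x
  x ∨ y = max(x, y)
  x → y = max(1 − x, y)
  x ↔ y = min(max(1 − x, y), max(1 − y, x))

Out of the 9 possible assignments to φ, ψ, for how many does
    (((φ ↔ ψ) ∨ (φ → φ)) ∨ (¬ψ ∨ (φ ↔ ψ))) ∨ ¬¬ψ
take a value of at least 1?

φ = 0, ψ = 0 ↦ 1  ≥
φ = 0, ψ = 1/2 ↦ 1  ≥
φ = 0, ψ = 1 ↦ 1  ≥
φ = 1/2, ψ = 0 ↦ 1  ≥
φ = 1/2, ψ = 1/2 ↦ 1/2  <
φ = 1/2, ψ = 1 ↦ 1  ≥
φ = 1, ψ = 0 ↦ 1  ≥
φ = 1, ψ = 1/2 ↦ 1  ≥
φ = 1, ψ = 1 ↦ 1  ≥
So 8 of the 9 assignments meet the threshold.

8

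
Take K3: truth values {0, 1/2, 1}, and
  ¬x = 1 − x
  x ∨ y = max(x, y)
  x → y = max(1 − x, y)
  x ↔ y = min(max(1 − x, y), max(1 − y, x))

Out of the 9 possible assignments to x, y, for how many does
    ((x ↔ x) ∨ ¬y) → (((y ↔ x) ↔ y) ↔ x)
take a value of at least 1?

x = 0, y = 0 ↦ 1  ≥
x = 0, y = 1/2 ↦ 1/2  <
x = 0, y = 1 ↦ 1  ≥
x = 1/2, y = 0 ↦ 1/2  <
x = 1/2, y = 1/2 ↦ 1/2  <
x = 1/2, y = 1 ↦ 1/2  <
x = 1, y = 0 ↦ 1  ≥
x = 1, y = 1/2 ↦ 1/2  <
x = 1, y = 1 ↦ 1  ≥
So 4 of the 9 assignments meet the threshold.

4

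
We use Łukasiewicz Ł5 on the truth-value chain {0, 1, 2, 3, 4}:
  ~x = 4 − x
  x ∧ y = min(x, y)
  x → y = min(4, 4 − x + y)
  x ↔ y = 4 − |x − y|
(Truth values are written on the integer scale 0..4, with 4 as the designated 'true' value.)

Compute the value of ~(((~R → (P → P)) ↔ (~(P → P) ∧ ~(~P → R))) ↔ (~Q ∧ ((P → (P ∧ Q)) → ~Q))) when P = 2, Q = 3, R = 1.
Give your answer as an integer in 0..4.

1

~R = ~1 = 3
P → P = 2 → 2 = 4
~R → (P → P) = 3 → 4 = 4
P → P = 2 → 2 = 4
~(P → P) = ~4 = 0
~P = ~2 = 2
~P → R = 2 → 1 = 3
~(~P → R) = ~3 = 1
~(P → P) ∧ ~(~P → R) = 0 ∧ 1 = 0
(~R → (P → P)) ↔ (~(P → P) ∧ ~(~P → R)) = 4 ↔ 0 = 0
~Q = ~3 = 1
P ∧ Q = 2 ∧ 3 = 2
P → (P ∧ Q) = 2 → 2 = 4
~Q = ~3 = 1
(P → (P ∧ Q)) → ~Q = 4 → 1 = 1
~Q ∧ ((P → (P ∧ Q)) → ~Q) = 1 ∧ 1 = 1
((~R → (P → P)) ↔ (~(P → P) ∧ ~(~P → R))) ↔ (~Q ∧ ((P → (P ∧ Q)) → ~Q)) = 0 ↔ 1 = 3
~(((~R → (P → P)) ↔ (~(P → P) ∧ ~(~P → R))) ↔ (~Q ∧ ((P → (P ∧ Q)) → ~Q))) = ~3 = 1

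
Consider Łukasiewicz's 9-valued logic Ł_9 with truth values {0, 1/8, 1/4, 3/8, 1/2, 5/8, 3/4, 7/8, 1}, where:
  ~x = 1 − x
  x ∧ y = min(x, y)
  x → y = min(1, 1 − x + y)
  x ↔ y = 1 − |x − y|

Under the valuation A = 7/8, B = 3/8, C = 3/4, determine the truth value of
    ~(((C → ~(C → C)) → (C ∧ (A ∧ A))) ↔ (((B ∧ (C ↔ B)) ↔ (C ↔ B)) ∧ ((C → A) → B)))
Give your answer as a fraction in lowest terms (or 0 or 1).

5/8

C → C = 3/4 → 3/4 = 1
~(C → C) = ~1 = 0
C → ~(C → C) = 3/4 → 0 = 1/4
A ∧ A = 7/8 ∧ 7/8 = 7/8
C ∧ (A ∧ A) = 3/4 ∧ 7/8 = 3/4
(C → ~(C → C)) → (C ∧ (A ∧ A)) = 1/4 → 3/4 = 1
C ↔ B = 3/4 ↔ 3/8 = 5/8
B ∧ (C ↔ B) = 3/8 ∧ 5/8 = 3/8
C ↔ B = 3/4 ↔ 3/8 = 5/8
(B ∧ (C ↔ B)) ↔ (C ↔ B) = 3/8 ↔ 5/8 = 3/4
C → A = 3/4 → 7/8 = 1
(C → A) → B = 1 → 3/8 = 3/8
((B ∧ (C ↔ B)) ↔ (C ↔ B)) ∧ ((C → A) → B) = 3/4 ∧ 3/8 = 3/8
((C → ~(C → C)) → (C ∧ (A ∧ A))) ↔ (((B ∧ (C ↔ B)) ↔ (C ↔ B)) ∧ ((C → A) → B)) = 1 ↔ 3/8 = 3/8
~(((C → ~(C → C)) → (C ∧ (A ∧ A))) ↔ (((B ∧ (C ↔ B)) ↔ (C ↔ B)) ∧ ((C → A) → B))) = ~3/8 = 5/8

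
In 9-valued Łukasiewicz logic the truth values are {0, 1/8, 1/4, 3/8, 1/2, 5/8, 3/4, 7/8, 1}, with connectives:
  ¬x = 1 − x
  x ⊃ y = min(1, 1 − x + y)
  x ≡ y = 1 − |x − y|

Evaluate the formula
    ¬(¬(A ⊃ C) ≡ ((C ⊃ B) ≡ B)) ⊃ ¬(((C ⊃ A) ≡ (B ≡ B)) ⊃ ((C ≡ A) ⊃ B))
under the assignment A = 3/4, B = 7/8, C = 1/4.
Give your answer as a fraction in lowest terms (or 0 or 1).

5/8

A ⊃ C = 3/4 ⊃ 1/4 = 1/2
¬(A ⊃ C) = ¬1/2 = 1/2
C ⊃ B = 1/4 ⊃ 7/8 = 1
(C ⊃ B) ≡ B = 1 ≡ 7/8 = 7/8
¬(A ⊃ C) ≡ ((C ⊃ B) ≡ B) = 1/2 ≡ 7/8 = 5/8
¬(¬(A ⊃ C) ≡ ((C ⊃ B) ≡ B)) = ¬5/8 = 3/8
C ⊃ A = 1/4 ⊃ 3/4 = 1
B ≡ B = 7/8 ≡ 7/8 = 1
(C ⊃ A) ≡ (B ≡ B) = 1 ≡ 1 = 1
C ≡ A = 1/4 ≡ 3/4 = 1/2
(C ≡ A) ⊃ B = 1/2 ⊃ 7/8 = 1
((C ⊃ A) ≡ (B ≡ B)) ⊃ ((C ≡ A) ⊃ B) = 1 ⊃ 1 = 1
¬(((C ⊃ A) ≡ (B ≡ B)) ⊃ ((C ≡ A) ⊃ B)) = ¬1 = 0
¬(¬(A ⊃ C) ≡ ((C ⊃ B) ≡ B)) ⊃ ¬(((C ⊃ A) ≡ (B ≡ B)) ⊃ ((C ≡ A) ⊃ B)) = 3/8 ⊃ 0 = 5/8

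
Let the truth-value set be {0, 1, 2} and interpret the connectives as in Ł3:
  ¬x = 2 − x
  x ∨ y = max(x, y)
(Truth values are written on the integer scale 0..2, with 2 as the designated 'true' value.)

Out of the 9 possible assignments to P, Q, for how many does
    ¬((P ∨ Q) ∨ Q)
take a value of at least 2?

P = 0, Q = 0 ↦ 2  ≥
P = 0, Q = 1 ↦ 1  <
P = 0, Q = 2 ↦ 0  <
P = 1, Q = 0 ↦ 1  <
P = 1, Q = 1 ↦ 1  <
P = 1, Q = 2 ↦ 0  <
P = 2, Q = 0 ↦ 0  <
P = 2, Q = 1 ↦ 0  <
P = 2, Q = 2 ↦ 0  <
So 1 of the 9 assignments meets the threshold.

1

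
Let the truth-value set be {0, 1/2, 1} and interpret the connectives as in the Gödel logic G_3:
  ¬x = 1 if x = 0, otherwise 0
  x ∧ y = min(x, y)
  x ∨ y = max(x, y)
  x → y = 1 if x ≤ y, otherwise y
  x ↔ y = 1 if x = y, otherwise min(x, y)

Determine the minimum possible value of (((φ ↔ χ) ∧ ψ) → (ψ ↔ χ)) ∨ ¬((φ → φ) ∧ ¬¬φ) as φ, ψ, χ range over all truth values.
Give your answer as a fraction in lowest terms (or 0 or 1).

1/2

Take φ = 1/2, ψ = 1, χ = 1/2:
φ ↔ χ = 1/2 ↔ 1/2 = 1
(φ ↔ χ) ∧ ψ = 1 ∧ 1 = 1
ψ ↔ χ = 1 ↔ 1/2 = 1/2
((φ ↔ χ) ∧ ψ) → (ψ ↔ χ) = 1 → 1/2 = 1/2
φ → φ = 1/2 → 1/2 = 1
¬φ = ¬1/2 = 0
¬¬φ = ¬0 = 1
(φ → φ) ∧ ¬¬φ = 1 ∧ 1 = 1
¬((φ → φ) ∧ ¬¬φ) = ¬1 = 0
(((φ ↔ χ) ∧ ψ) → (ψ ↔ χ)) ∨ ¬((φ → φ) ∧ ¬¬φ) = 1/2 ∨ 0 = 1/2
No assignment yields a value below 1/2, so this is the minimum.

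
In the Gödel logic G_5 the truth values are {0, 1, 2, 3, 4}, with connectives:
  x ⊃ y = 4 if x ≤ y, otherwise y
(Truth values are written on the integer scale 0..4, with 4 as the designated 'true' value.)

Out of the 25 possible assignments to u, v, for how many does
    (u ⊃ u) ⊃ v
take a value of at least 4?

value 4: 5 assignments (counts)
value 3: 5 assignments
value 2: 5 assignments
value 1: 5 assignments
value 0: 5 assignments
So 5 of the 25 assignments meet the threshold.

5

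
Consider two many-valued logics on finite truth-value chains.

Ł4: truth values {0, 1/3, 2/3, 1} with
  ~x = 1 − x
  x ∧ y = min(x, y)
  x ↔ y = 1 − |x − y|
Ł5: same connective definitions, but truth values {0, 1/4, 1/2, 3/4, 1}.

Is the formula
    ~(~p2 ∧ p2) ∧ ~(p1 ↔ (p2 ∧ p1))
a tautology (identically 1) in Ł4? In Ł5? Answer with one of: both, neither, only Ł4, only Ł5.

In Ł4: at p1 = 0, p2 = 0 the value is 0 — not a tautology.
In Ł5: at p1 = 0, p2 = 0 the value is 0 — not a tautology.

neither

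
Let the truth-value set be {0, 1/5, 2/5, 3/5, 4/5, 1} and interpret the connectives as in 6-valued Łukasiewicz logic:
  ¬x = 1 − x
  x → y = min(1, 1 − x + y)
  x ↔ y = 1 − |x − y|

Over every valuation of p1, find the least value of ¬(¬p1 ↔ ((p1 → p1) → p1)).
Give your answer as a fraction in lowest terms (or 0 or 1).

1/5

Take p1 = 2/5:
¬p1 = ¬2/5 = 3/5
p1 → p1 = 2/5 → 2/5 = 1
(p1 → p1) → p1 = 1 → 2/5 = 2/5
¬p1 ↔ ((p1 → p1) → p1) = 3/5 ↔ 2/5 = 4/5
¬(¬p1 ↔ ((p1 → p1) → p1)) = ¬4/5 = 1/5
No assignment yields a value below 1/5, so this is the minimum.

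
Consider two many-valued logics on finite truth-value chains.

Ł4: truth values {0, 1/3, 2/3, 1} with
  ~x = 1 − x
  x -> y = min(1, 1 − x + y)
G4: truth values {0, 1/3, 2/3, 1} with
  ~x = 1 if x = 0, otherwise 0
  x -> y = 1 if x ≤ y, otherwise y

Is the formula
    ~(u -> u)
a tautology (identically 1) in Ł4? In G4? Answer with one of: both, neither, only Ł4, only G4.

In Ł4: at u = 0 the value is 0 — not a tautology.
In G4: at u = 0 the value is 0 — not a tautology.

neither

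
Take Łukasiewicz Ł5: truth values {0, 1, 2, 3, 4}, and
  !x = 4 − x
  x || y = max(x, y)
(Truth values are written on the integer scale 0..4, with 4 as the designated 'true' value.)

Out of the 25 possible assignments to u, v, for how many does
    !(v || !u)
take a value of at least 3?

value 4: 1 assignment (counts)
value 3: 3 assignments (counts)
value 2: 5 assignments
value 1: 7 assignments
value 0: 9 assignments
So 4 of the 25 assignments meet the threshold.

4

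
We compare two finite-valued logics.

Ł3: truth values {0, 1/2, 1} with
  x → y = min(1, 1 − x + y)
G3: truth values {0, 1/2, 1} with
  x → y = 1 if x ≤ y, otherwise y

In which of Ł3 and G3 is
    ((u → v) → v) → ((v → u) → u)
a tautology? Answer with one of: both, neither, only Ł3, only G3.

In Ł3: every assignment gives 1 — tautology.
In G3: at u = 1/2, v = 0 the value is 1/2 — not a tautology.

only Ł3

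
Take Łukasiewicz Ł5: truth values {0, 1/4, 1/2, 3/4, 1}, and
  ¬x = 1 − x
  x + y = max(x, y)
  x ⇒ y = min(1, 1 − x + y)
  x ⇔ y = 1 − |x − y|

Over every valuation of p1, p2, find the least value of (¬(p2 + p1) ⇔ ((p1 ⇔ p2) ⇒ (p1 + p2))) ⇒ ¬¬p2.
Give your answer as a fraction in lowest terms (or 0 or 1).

Take p1 = 1/4, p2 = 0:
p2 + p1 = 0 + 1/4 = 1/4
¬(p2 + p1) = ¬1/4 = 3/4
p1 ⇔ p2 = 1/4 ⇔ 0 = 3/4
p1 + p2 = 1/4 + 0 = 1/4
(p1 ⇔ p2) ⇒ (p1 + p2) = 3/4 ⇒ 1/4 = 1/2
¬(p2 + p1) ⇔ ((p1 ⇔ p2) ⇒ (p1 + p2)) = 3/4 ⇔ 1/2 = 3/4
¬p2 = ¬0 = 1
¬¬p2 = ¬1 = 0
(¬(p2 + p1) ⇔ ((p1 ⇔ p2) ⇒ (p1 + p2))) ⇒ ¬¬p2 = 3/4 ⇒ 0 = 1/4
No assignment yields a value below 1/4, so this is the minimum.

1/4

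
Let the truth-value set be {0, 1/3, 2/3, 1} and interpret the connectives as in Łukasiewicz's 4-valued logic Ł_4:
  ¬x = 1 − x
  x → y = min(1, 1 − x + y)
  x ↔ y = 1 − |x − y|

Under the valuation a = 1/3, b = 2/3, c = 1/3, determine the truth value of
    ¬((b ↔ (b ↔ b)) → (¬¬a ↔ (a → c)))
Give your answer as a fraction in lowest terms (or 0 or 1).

b ↔ b = 2/3 ↔ 2/3 = 1
b ↔ (b ↔ b) = 2/3 ↔ 1 = 2/3
¬a = ¬1/3 = 2/3
¬¬a = ¬2/3 = 1/3
a → c = 1/3 → 1/3 = 1
¬¬a ↔ (a → c) = 1/3 ↔ 1 = 1/3
(b ↔ (b ↔ b)) → (¬¬a ↔ (a → c)) = 2/3 → 1/3 = 2/3
¬((b ↔ (b ↔ b)) → (¬¬a ↔ (a → c))) = ¬2/3 = 1/3

1/3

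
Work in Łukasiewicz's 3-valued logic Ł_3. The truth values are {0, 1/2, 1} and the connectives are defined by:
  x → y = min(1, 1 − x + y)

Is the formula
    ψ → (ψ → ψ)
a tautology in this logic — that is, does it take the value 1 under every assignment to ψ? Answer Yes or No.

ψ = 0 ↦ 1
ψ = 1/2 ↦ 1
ψ = 1 ↦ 1
Every assignment gives a value ≥ 1.

Yes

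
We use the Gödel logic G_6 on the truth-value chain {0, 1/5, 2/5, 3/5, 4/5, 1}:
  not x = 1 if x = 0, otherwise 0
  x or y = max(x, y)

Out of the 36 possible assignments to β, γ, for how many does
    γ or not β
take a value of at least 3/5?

value 1: 11 assignments (counts)
value 4/5: 5 assignments (counts)
value 3/5: 5 assignments (counts)
value 2/5: 5 assignments
value 1/5: 5 assignments
value 0: 5 assignments
So 21 of the 36 assignments meet the threshold.

21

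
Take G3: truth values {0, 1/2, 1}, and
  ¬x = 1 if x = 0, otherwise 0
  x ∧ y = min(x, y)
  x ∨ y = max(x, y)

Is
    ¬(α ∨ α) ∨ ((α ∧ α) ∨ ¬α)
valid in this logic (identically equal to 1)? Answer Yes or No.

Counterexample: take α = 1/2.
α ∨ α = 1/2 ∨ 1/2 = 1/2
¬(α ∨ α) = ¬1/2 = 0
α ∧ α = 1/2 ∧ 1/2 = 1/2
¬α = ¬1/2 = 0
(α ∧ α) ∨ ¬α = 1/2 ∨ 0 = 1/2
¬(α ∨ α) ∨ ((α ∧ α) ∨ ¬α) = 0 ∨ 1/2 = 1/2
This gives 1/2 ≠ 1.

No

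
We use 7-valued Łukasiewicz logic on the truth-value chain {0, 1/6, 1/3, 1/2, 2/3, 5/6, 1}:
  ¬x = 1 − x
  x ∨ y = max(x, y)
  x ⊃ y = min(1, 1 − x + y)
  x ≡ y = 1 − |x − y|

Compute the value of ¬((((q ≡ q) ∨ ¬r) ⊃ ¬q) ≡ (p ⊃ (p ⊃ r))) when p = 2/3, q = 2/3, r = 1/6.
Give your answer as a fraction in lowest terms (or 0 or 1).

1/2

q ≡ q = 2/3 ≡ 2/3 = 1
¬r = ¬1/6 = 5/6
(q ≡ q) ∨ ¬r = 1 ∨ 5/6 = 1
¬q = ¬2/3 = 1/3
((q ≡ q) ∨ ¬r) ⊃ ¬q = 1 ⊃ 1/3 = 1/3
p ⊃ r = 2/3 ⊃ 1/6 = 1/2
p ⊃ (p ⊃ r) = 2/3 ⊃ 1/2 = 5/6
(((q ≡ q) ∨ ¬r) ⊃ ¬q) ≡ (p ⊃ (p ⊃ r)) = 1/3 ≡ 5/6 = 1/2
¬((((q ≡ q) ∨ ¬r) ⊃ ¬q) ≡ (p ⊃ (p ⊃ r))) = ¬1/2 = 1/2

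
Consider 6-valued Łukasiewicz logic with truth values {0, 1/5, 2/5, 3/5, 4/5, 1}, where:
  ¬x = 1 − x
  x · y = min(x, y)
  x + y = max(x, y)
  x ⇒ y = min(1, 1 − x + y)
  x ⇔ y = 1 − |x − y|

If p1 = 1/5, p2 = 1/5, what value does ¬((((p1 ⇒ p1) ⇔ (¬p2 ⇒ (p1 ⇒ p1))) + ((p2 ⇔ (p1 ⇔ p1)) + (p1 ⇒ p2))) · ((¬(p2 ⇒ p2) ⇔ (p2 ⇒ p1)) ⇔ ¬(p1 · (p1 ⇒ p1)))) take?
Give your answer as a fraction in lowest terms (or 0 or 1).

p1 ⇒ p1 = 1/5 ⇒ 1/5 = 1
¬p2 = ¬1/5 = 4/5
p1 ⇒ p1 = 1/5 ⇒ 1/5 = 1
¬p2 ⇒ (p1 ⇒ p1) = 4/5 ⇒ 1 = 1
(p1 ⇒ p1) ⇔ (¬p2 ⇒ (p1 ⇒ p1)) = 1 ⇔ 1 = 1
p1 ⇔ p1 = 1/5 ⇔ 1/5 = 1
p2 ⇔ (p1 ⇔ p1) = 1/5 ⇔ 1 = 1/5
p1 ⇒ p2 = 1/5 ⇒ 1/5 = 1
(p2 ⇔ (p1 ⇔ p1)) + (p1 ⇒ p2) = 1/5 + 1 = 1
((p1 ⇒ p1) ⇔ (¬p2 ⇒ (p1 ⇒ p1))) + ((p2 ⇔ (p1 ⇔ p1)) + (p1 ⇒ p2)) = 1 + 1 = 1
p2 ⇒ p2 = 1/5 ⇒ 1/5 = 1
¬(p2 ⇒ p2) = ¬1 = 0
p2 ⇒ p1 = 1/5 ⇒ 1/5 = 1
¬(p2 ⇒ p2) ⇔ (p2 ⇒ p1) = 0 ⇔ 1 = 0
p1 ⇒ p1 = 1/5 ⇒ 1/5 = 1
p1 · (p1 ⇒ p1) = 1/5 · 1 = 1/5
¬(p1 · (p1 ⇒ p1)) = ¬1/5 = 4/5
(¬(p2 ⇒ p2) ⇔ (p2 ⇒ p1)) ⇔ ¬(p1 · (p1 ⇒ p1)) = 0 ⇔ 4/5 = 1/5
(((p1 ⇒ p1) ⇔ (¬p2 ⇒ (p1 ⇒ p1))) + ((p2 ⇔ (p1 ⇔ p1)) + (p1 ⇒ p2))) · ((¬(p2 ⇒ p2) ⇔ (p2 ⇒ p1)) ⇔ ¬(p1 · (p1 ⇒ p1))) = 1 · 1/5 = 1/5
¬((((p1 ⇒ p1) ⇔ (¬p2 ⇒ (p1 ⇒ p1))) + ((p2 ⇔ (p1 ⇔ p1)) + (p1 ⇒ p2))) · ((¬(p2 ⇒ p2) ⇔ (p2 ⇒ p1)) ⇔ ¬(p1 · (p1 ⇒ p1)))) = ¬1/5 = 4/5

4/5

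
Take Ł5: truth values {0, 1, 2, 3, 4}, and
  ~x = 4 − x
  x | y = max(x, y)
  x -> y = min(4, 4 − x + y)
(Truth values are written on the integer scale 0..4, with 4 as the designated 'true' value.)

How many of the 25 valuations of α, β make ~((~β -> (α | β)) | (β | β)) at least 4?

value 4: 1 assignment (counts)
value 3: 1 assignment
value 2: 3 assignments
value 1: 2 assignments
value 0: 18 assignments
So 1 of the 25 assignments meets the threshold.

1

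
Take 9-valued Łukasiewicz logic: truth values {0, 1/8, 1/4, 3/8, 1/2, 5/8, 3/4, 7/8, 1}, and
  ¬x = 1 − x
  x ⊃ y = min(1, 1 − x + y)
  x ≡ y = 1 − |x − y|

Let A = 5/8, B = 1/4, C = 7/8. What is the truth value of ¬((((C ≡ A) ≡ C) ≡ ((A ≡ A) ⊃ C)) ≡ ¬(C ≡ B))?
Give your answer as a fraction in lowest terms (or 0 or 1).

C ≡ A = 7/8 ≡ 5/8 = 3/4
(C ≡ A) ≡ C = 3/4 ≡ 7/8 = 7/8
A ≡ A = 5/8 ≡ 5/8 = 1
(A ≡ A) ⊃ C = 1 ⊃ 7/8 = 7/8
((C ≡ A) ≡ C) ≡ ((A ≡ A) ⊃ C) = 7/8 ≡ 7/8 = 1
C ≡ B = 7/8 ≡ 1/4 = 3/8
¬(C ≡ B) = ¬3/8 = 5/8
(((C ≡ A) ≡ C) ≡ ((A ≡ A) ⊃ C)) ≡ ¬(C ≡ B) = 1 ≡ 5/8 = 5/8
¬((((C ≡ A) ≡ C) ≡ ((A ≡ A) ⊃ C)) ≡ ¬(C ≡ B)) = ¬5/8 = 3/8

3/8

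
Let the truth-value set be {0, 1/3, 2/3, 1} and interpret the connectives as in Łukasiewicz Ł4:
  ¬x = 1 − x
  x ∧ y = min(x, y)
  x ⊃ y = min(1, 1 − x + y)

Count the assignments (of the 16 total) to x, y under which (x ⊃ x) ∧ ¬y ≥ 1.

4

x = 0, y = 0 ↦ 1  ≥
x = 0, y = 1/3 ↦ 2/3  <
x = 0, y = 2/3 ↦ 1/3  <
x = 0, y = 1 ↦ 0  <
x = 1/3, y = 0 ↦ 1  ≥
x = 1/3, y = 1/3 ↦ 2/3  <
x = 1/3, y = 2/3 ↦ 1/3  <
x = 1/3, y = 1 ↦ 0  <
x = 2/3, y = 0 ↦ 1  ≥
x = 2/3, y = 1/3 ↦ 2/3  <
x = 2/3, y = 2/3 ↦ 1/3  <
x = 2/3, y = 1 ↦ 0  <
x = 1, y = 0 ↦ 1  ≥
x = 1, y = 1/3 ↦ 2/3  <
x = 1, y = 2/3 ↦ 1/3  <
x = 1, y = 1 ↦ 0  <
So 4 of the 16 assignments meet the threshold.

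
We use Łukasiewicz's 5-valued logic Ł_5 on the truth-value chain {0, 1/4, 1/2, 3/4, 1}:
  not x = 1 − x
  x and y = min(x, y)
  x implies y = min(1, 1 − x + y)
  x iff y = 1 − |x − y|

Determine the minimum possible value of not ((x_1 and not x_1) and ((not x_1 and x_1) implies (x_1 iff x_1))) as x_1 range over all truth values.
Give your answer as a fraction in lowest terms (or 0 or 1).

1/2

Take x_1 = 1/2:
not x_1 = not 1/2 = 1/2
x_1 and not x_1 = 1/2 and 1/2 = 1/2
not x_1 = not 1/2 = 1/2
not x_1 and x_1 = 1/2 and 1/2 = 1/2
x_1 iff x_1 = 1/2 iff 1/2 = 1
(not x_1 and x_1) implies (x_1 iff x_1) = 1/2 implies 1 = 1
(x_1 and not x_1) and ((not x_1 and x_1) implies (x_1 iff x_1)) = 1/2 and 1 = 1/2
not ((x_1 and not x_1) and ((not x_1 and x_1) implies (x_1 iff x_1))) = not 1/2 = 1/2
No assignment yields a value below 1/2, so this is the minimum.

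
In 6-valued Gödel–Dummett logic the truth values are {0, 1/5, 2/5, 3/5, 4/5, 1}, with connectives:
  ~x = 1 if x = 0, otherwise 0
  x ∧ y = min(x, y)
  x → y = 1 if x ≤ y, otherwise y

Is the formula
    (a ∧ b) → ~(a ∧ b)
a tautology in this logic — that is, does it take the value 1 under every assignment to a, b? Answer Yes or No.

Counterexample: take a = 1/5, b = 1/5.
a ∧ b = 1/5 ∧ 1/5 = 1/5
a ∧ b = 1/5 ∧ 1/5 = 1/5
~(a ∧ b) = ~1/5 = 0
(a ∧ b) → ~(a ∧ b) = 1/5 → 0 = 0
This gives 0 ≠ 1.

No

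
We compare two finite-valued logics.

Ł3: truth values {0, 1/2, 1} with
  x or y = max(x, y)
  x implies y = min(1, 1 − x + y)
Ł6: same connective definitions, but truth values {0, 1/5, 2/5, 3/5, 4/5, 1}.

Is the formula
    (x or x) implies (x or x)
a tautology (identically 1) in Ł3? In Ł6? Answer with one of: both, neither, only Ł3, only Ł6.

both

In Ł3: every assignment gives 1 — tautology.
In Ł6: every assignment gives 1 — tautology.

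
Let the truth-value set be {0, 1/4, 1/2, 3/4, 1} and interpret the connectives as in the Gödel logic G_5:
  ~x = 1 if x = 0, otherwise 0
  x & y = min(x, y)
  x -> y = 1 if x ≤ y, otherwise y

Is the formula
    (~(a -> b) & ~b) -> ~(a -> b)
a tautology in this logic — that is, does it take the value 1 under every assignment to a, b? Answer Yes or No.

At a = 1/4, b = 3/4, for instance:
a -> b = 1/4 -> 3/4 = 1
~(a -> b) = ~1 = 0
~b = ~3/4 = 0
~(a -> b) & ~b = 0 & 0 = 0
(~(a -> b) & ~b) -> ~(a -> b) = 0 -> 0 = 1
and checking the remaining 24 assignments likewise gives ≥ 1 in every case.

Yes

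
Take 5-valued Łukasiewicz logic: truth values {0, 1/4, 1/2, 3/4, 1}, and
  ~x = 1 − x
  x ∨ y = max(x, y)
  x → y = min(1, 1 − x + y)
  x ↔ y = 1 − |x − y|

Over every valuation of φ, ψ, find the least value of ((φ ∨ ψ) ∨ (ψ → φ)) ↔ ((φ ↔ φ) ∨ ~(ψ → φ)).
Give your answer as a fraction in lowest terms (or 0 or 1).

Take φ = 0, ψ = 1/2:
φ ∨ ψ = 0 ∨ 1/2 = 1/2
ψ → φ = 1/2 → 0 = 1/2
(φ ∨ ψ) ∨ (ψ → φ) = 1/2 ∨ 1/2 = 1/2
φ ↔ φ = 0 ↔ 0 = 1
ψ → φ = 1/2 → 0 = 1/2
~(ψ → φ) = ~1/2 = 1/2
(φ ↔ φ) ∨ ~(ψ → φ) = 1 ∨ 1/2 = 1
((φ ∨ ψ) ∨ (ψ → φ)) ↔ ((φ ↔ φ) ∨ ~(ψ → φ)) = 1/2 ↔ 1 = 1/2
No assignment yields a value below 1/2, so this is the minimum.

1/2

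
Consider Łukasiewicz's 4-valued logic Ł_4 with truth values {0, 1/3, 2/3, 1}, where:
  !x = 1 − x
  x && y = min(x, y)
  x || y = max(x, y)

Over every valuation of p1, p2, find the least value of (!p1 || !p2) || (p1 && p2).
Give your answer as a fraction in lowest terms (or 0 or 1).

Take p1 = 1/3, p2 = 1/3:
!p1 = !1/3 = 2/3
!p2 = !1/3 = 2/3
!p1 || !p2 = 2/3 || 2/3 = 2/3
p1 && p2 = 1/3 && 1/3 = 1/3
(!p1 || !p2) || (p1 && p2) = 2/3 || 1/3 = 2/3
No assignment yields a value below 2/3, so this is the minimum.

2/3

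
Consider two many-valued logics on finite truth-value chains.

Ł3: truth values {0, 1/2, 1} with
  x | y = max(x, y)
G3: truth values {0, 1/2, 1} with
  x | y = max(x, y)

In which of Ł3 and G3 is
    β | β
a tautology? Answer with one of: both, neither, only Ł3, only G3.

neither

In Ł3: at β = 0 the value is 0 — not a tautology.
In G3: at β = 0 the value is 0 — not a tautology.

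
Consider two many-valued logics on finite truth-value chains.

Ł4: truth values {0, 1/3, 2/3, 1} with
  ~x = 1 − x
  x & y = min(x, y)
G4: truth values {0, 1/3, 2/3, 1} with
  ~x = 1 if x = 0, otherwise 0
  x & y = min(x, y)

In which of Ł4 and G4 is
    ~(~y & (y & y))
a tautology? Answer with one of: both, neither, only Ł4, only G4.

In Ł4: at y = 1/3 the value is 2/3 — not a tautology.
In G4: every assignment gives 1 — tautology.

only G4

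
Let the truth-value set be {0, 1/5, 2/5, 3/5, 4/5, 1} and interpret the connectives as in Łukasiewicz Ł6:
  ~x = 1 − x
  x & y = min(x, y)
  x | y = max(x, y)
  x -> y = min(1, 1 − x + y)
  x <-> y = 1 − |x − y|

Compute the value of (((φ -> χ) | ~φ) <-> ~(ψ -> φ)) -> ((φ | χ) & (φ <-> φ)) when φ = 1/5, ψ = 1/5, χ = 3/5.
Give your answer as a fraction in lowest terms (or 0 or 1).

φ -> χ = 1/5 -> 3/5 = 1
~φ = ~1/5 = 4/5
(φ -> χ) | ~φ = 1 | 4/5 = 1
ψ -> φ = 1/5 -> 1/5 = 1
~(ψ -> φ) = ~1 = 0
((φ -> χ) | ~φ) <-> ~(ψ -> φ) = 1 <-> 0 = 0
φ | χ = 1/5 | 3/5 = 3/5
φ <-> φ = 1/5 <-> 1/5 = 1
(φ | χ) & (φ <-> φ) = 3/5 & 1 = 3/5
(((φ -> χ) | ~φ) <-> ~(ψ -> φ)) -> ((φ | χ) & (φ <-> φ)) = 0 -> 3/5 = 1

1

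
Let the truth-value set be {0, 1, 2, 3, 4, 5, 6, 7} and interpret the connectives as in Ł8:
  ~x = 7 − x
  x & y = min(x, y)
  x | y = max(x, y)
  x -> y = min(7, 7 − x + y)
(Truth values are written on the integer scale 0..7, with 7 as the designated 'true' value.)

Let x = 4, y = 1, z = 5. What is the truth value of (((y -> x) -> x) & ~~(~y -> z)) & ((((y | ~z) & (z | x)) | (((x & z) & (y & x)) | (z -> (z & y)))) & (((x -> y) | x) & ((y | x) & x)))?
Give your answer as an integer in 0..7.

3

y -> x = 1 -> 4 = 7
(y -> x) -> x = 7 -> 4 = 4
~y = ~1 = 6
~y -> z = 6 -> 5 = 6
~(~y -> z) = ~6 = 1
~~(~y -> z) = ~1 = 6
((y -> x) -> x) & ~~(~y -> z) = 4 & 6 = 4
~z = ~5 = 2
y | ~z = 1 | 2 = 2
z | x = 5 | 4 = 5
(y | ~z) & (z | x) = 2 & 5 = 2
x & z = 4 & 5 = 4
y & x = 1 & 4 = 1
(x & z) & (y & x) = 4 & 1 = 1
z & y = 5 & 1 = 1
z -> (z & y) = 5 -> 1 = 3
((x & z) & (y & x)) | (z -> (z & y)) = 1 | 3 = 3
((y | ~z) & (z | x)) | (((x & z) & (y & x)) | (z -> (z & y))) = 2 | 3 = 3
x -> y = 4 -> 1 = 4
(x -> y) | x = 4 | 4 = 4
y | x = 1 | 4 = 4
(y | x) & x = 4 & 4 = 4
((x -> y) | x) & ((y | x) & x) = 4 & 4 = 4
(((y | ~z) & (z | x)) | (((x & z) & (y & x)) | (z -> (z & y)))) & (((x -> y) | x) & ((y | x) & x)) = 3 & 4 = 3
(((y -> x) -> x) & ~~(~y -> z)) & ((((y | ~z) & (z | x)) | (((x & z) & (y & x)) | (z -> (z & y)))) & (((x -> y) | x) & ((y | x) & x))) = 4 & 3 = 3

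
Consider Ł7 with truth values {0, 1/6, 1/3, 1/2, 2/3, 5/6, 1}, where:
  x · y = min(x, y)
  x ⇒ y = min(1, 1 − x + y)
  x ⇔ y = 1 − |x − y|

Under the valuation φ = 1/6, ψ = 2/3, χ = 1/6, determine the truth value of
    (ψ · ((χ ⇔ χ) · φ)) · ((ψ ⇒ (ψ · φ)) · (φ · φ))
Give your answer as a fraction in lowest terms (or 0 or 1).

χ ⇔ χ = 1/6 ⇔ 1/6 = 1
(χ ⇔ χ) · φ = 1 · 1/6 = 1/6
ψ · ((χ ⇔ χ) · φ) = 2/3 · 1/6 = 1/6
ψ · φ = 2/3 · 1/6 = 1/6
ψ ⇒ (ψ · φ) = 2/3 ⇒ 1/6 = 1/2
φ · φ = 1/6 · 1/6 = 1/6
(ψ ⇒ (ψ · φ)) · (φ · φ) = 1/2 · 1/6 = 1/6
(ψ · ((χ ⇔ χ) · φ)) · ((ψ ⇒ (ψ · φ)) · (φ · φ)) = 1/6 · 1/6 = 1/6

1/6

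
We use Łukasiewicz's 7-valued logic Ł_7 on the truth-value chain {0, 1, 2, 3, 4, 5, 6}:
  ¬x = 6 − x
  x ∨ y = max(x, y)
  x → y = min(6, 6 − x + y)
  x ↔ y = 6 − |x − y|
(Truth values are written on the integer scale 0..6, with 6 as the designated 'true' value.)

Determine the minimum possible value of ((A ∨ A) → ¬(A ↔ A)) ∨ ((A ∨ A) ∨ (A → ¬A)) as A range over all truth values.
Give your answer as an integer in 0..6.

4

Take A = 4:
A ∨ A = 4 ∨ 4 = 4
A ↔ A = 4 ↔ 4 = 6
¬(A ↔ A) = ¬6 = 0
(A ∨ A) → ¬(A ↔ A) = 4 → 0 = 2
A ∨ A = 4 ∨ 4 = 4
¬A = ¬4 = 2
A → ¬A = 4 → 2 = 4
(A ∨ A) ∨ (A → ¬A) = 4 ∨ 4 = 4
((A ∨ A) → ¬(A ↔ A)) ∨ ((A ∨ A) ∨ (A → ¬A)) = 2 ∨ 4 = 4
No assignment yields a value below 4, so this is the minimum.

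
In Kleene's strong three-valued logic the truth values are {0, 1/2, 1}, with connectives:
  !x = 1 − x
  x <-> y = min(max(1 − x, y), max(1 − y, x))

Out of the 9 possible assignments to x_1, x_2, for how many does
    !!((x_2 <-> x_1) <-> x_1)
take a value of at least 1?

2

x_1 = 0, x_2 = 0 ↦ 0  <
x_1 = 0, x_2 = 1/2 ↦ 1/2  <
x_1 = 0, x_2 = 1 ↦ 1  ≥
x_1 = 1/2, x_2 = 0 ↦ 1/2  <
x_1 = 1/2, x_2 = 1/2 ↦ 1/2  <
x_1 = 1/2, x_2 = 1 ↦ 1/2  <
x_1 = 1, x_2 = 0 ↦ 0  <
x_1 = 1, x_2 = 1/2 ↦ 1/2  <
x_1 = 1, x_2 = 1 ↦ 1  ≥
So 2 of the 9 assignments meet the threshold.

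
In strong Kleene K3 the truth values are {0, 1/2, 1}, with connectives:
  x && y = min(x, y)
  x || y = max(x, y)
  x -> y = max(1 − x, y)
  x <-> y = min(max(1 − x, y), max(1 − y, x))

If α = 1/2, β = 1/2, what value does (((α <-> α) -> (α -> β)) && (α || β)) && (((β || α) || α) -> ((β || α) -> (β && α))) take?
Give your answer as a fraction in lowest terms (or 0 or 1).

α <-> α = 1/2 <-> 1/2 = 1/2
α -> β = 1/2 -> 1/2 = 1/2
(α <-> α) -> (α -> β) = 1/2 -> 1/2 = 1/2
α || β = 1/2 || 1/2 = 1/2
((α <-> α) -> (α -> β)) && (α || β) = 1/2 && 1/2 = 1/2
β || α = 1/2 || 1/2 = 1/2
(β || α) || α = 1/2 || 1/2 = 1/2
β || α = 1/2 || 1/2 = 1/2
β && α = 1/2 && 1/2 = 1/2
(β || α) -> (β && α) = 1/2 -> 1/2 = 1/2
((β || α) || α) -> ((β || α) -> (β && α)) = 1/2 -> 1/2 = 1/2
(((α <-> α) -> (α -> β)) && (α || β)) && (((β || α) || α) -> ((β || α) -> (β && α))) = 1/2 && 1/2 = 1/2

1/2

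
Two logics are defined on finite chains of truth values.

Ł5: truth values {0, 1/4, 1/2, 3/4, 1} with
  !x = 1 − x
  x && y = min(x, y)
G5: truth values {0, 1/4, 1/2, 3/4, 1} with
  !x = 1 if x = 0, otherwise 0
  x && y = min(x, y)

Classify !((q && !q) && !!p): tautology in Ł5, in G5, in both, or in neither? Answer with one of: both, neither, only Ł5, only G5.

In Ł5: at p = 1/4, q = 1/4 the value is 3/4 — not a tautology.
In G5: every assignment gives 1 — tautology.

only G5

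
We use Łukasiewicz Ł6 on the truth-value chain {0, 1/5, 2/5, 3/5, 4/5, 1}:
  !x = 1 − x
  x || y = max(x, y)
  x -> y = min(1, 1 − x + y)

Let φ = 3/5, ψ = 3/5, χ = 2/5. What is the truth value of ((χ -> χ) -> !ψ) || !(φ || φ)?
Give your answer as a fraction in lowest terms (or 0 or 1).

2/5

χ -> χ = 2/5 -> 2/5 = 1
!ψ = !3/5 = 2/5
(χ -> χ) -> !ψ = 1 -> 2/5 = 2/5
φ || φ = 3/5 || 3/5 = 3/5
!(φ || φ) = !3/5 = 2/5
((χ -> χ) -> !ψ) || !(φ || φ) = 2/5 || 2/5 = 2/5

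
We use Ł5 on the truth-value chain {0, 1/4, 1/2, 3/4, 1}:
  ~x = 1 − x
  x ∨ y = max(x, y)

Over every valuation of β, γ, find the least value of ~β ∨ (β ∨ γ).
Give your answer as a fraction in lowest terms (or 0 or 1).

1/2

Take β = 1/2, γ = 0:
~β = ~1/2 = 1/2
β ∨ γ = 1/2 ∨ 0 = 1/2
~β ∨ (β ∨ γ) = 1/2 ∨ 1/2 = 1/2
No assignment yields a value below 1/2, so this is the minimum.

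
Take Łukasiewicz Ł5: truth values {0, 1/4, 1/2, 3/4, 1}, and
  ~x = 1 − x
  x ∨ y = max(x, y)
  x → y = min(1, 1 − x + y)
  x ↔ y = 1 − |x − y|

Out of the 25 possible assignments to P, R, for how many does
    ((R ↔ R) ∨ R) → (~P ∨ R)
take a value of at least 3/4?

16

value 1: 9 assignments (counts)
value 3/4: 7 assignments (counts)
value 1/2: 5 assignments
value 1/4: 3 assignments
value 0: 1 assignment
So 16 of the 25 assignments meet the threshold.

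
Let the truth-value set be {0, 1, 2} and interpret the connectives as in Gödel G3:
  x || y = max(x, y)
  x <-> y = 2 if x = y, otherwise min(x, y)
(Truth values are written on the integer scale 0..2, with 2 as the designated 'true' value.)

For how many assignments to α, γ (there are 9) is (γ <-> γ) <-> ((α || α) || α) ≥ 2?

α = 0, γ = 0 ↦ 0  <
α = 0, γ = 1 ↦ 0  <
α = 0, γ = 2 ↦ 0  <
α = 1, γ = 0 ↦ 1  <
α = 1, γ = 1 ↦ 1  <
α = 1, γ = 2 ↦ 1  <
α = 2, γ = 0 ↦ 2  ≥
α = 2, γ = 1 ↦ 2  ≥
α = 2, γ = 2 ↦ 2  ≥
So 3 of the 9 assignments meet the threshold.

3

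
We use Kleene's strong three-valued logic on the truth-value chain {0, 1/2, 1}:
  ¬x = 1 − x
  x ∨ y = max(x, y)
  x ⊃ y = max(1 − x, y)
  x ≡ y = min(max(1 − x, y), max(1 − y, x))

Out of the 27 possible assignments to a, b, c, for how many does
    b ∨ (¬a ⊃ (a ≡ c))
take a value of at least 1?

17

value 1: 17 assignments (counts)
value 1/2: 9 assignments
value 0: 1 assignment
So 17 of the 27 assignments meet the threshold.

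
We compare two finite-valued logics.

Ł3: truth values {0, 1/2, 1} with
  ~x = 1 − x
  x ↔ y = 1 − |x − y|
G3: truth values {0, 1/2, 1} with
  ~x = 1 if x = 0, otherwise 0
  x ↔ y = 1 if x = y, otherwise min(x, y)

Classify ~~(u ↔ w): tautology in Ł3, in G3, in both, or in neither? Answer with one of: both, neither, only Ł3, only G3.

In Ł3: at u = 0, w = 1/2 the value is 1/2 — not a tautology.
In G3: at u = 0, w = 1/2 the value is 0 — not a tautology.

neither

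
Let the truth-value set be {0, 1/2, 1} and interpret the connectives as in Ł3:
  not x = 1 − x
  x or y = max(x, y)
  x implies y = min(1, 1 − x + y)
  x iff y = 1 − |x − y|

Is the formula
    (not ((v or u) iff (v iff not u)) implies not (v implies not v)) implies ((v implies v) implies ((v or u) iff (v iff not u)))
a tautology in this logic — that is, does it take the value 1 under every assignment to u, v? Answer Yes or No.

No

Counterexample: take u = 1/2, v = 1.
v or u = 1 or 1/2 = 1
not u = not 1/2 = 1/2
v iff not u = 1 iff 1/2 = 1/2
(v or u) iff (v iff not u) = 1 iff 1/2 = 1/2
not ((v or u) iff (v iff not u)) = not 1/2 = 1/2
not v = not 1 = 0
v implies not v = 1 implies 0 = 0
not (v implies not v) = not 0 = 1
not ((v or u) iff (v iff not u)) implies not (v implies not v) = 1/2 implies 1 = 1
v implies v = 1 implies 1 = 1
v or u = 1 or 1/2 = 1
not u = not 1/2 = 1/2
v iff not u = 1 iff 1/2 = 1/2
(v or u) iff (v iff not u) = 1 iff 1/2 = 1/2
(v implies v) implies ((v or u) iff (v iff not u)) = 1 implies 1/2 = 1/2
(not ((v or u) iff (v iff not u)) implies not (v implies not v)) implies ((v implies v) implies ((v or u) iff (v iff not u))) = 1 implies 1/2 = 1/2
This gives 1/2 ≠ 1.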